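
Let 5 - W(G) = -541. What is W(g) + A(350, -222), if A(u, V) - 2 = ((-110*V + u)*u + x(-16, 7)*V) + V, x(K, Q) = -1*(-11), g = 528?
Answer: 8667384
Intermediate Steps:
W(G) = 546 (W(G) = 5 - 1*(-541) = 5 + 541 = 546)
x(K, Q) = 11
A(u, V) = 2 + 12*V + u*(u - 110*V) (A(u, V) = 2 + (((-110*V + u)*u + 11*V) + V) = 2 + (((u - 110*V)*u + 11*V) + V) = 2 + ((u*(u - 110*V) + 11*V) + V) = 2 + ((11*V + u*(u - 110*V)) + V) = 2 + (12*V + u*(u - 110*V)) = 2 + 12*V + u*(u - 110*V))
W(g) + A(350, -222) = 546 + (2 + 350² + 12*(-222) - 110*(-222)*350) = 546 + (2 + 122500 - 2664 + 8547000) = 546 + 8666838 = 8667384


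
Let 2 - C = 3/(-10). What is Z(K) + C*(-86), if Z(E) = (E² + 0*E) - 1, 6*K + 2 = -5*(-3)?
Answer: -34939/180 ≈ -194.11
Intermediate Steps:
C = 23/10 (C = 2 - 3/(-10) = 2 - (-1)*3/10 = 2 - 1*(-3/10) = 2 + 3/10 = 23/10 ≈ 2.3000)
K = 13/6 (K = -⅓ + (-5*(-3))/6 = -⅓ + (⅙)*15 = -⅓ + 5/2 = 13/6 ≈ 2.1667)
Z(E) = -1 + E² (Z(E) = (E² + 0) - 1 = E² - 1 = -1 + E²)
Z(K) + C*(-86) = (-1 + (13/6)²) + (23/10)*(-86) = (-1 + 169/36) - 989/5 = 133/36 - 989/5 = -34939/180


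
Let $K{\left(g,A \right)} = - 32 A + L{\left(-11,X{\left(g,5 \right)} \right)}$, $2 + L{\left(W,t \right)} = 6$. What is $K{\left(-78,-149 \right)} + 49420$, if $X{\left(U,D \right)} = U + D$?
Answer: $54192$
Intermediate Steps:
$X{\left(U,D \right)} = D + U$
$L{\left(W,t \right)} = 4$ ($L{\left(W,t \right)} = -2 + 6 = 4$)
$K{\left(g,A \right)} = 4 - 32 A$ ($K{\left(g,A \right)} = - 32 A + 4 = 4 - 32 A$)
$K{\left(-78,-149 \right)} + 49420 = \left(4 - -4768\right) + 49420 = \left(4 + 4768\right) + 49420 = 4772 + 49420 = 54192$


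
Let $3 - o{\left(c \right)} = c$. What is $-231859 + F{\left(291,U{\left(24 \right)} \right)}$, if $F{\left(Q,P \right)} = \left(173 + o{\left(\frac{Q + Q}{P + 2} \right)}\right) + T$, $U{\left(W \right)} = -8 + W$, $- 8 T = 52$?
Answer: $- \frac{1390331}{6} \approx -2.3172 \cdot 10^{5}$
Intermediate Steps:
$o{\left(c \right)} = 3 - c$
$T = - \frac{13}{2}$ ($T = \left(- \frac{1}{8}\right) 52 = - \frac{13}{2} \approx -6.5$)
$F{\left(Q,P \right)} = \frac{339}{2} - \frac{2 Q}{2 + P}$ ($F{\left(Q,P \right)} = \left(173 + \left(3 - \frac{Q + Q}{P + 2}\right)\right) - \frac{13}{2} = \left(173 - \left(-3 + \frac{2 Q}{2 + P}\right)\right) - \frac{13}{2} = \left(176 - \frac{2 Q}{2 + P}\right) - \frac{13}{2} = \frac{339}{2} - \frac{2 Q}{2 + P}$)
$-231859 + F{\left(291,U{\left(24 \right)} \right)} = -231859 + \frac{678 - 1164 + 339 \left(-8 + 24\right)}{2 \left(2 + \left(-8 + 24\right)\right)} = -231859 + \frac{678 - 1164 + 339 \cdot 16}{2 \left(2 + 16\right)} = -231859 + \frac{678 - 1164 + 5424}{2 \cdot 18} = -231859 + \frac{1}{2} \cdot \frac{1}{18} \cdot 4938 = -231859 + \frac{823}{6} = - \frac{1390331}{6}$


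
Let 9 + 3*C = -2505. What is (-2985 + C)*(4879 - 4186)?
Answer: -2649339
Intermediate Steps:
C = -838 (C = -3 + (1/3)*(-2505) = -3 - 835 = -838)
(-2985 + C)*(4879 - 4186) = (-2985 - 838)*(4879 - 4186) = -3823*693 = -2649339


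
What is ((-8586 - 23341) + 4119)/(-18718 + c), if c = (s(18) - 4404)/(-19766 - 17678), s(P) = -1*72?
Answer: 260310688/175218079 ≈ 1.4856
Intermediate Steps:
s(P) = -72
c = 1119/9361 (c = (-72 - 4404)/(-19766 - 17678) = -4476/(-37444) = -4476*(-1/37444) = 1119/9361 ≈ 0.11954)
((-8586 - 23341) + 4119)/(-18718 + c) = ((-8586 - 23341) + 4119)/(-18718 + 1119/9361) = (-31927 + 4119)/(-175218079/9361) = -27808*(-9361/175218079) = 260310688/175218079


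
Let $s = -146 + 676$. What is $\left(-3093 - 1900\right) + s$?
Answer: $-4463$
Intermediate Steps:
$s = 530$
$\left(-3093 - 1900\right) + s = \left(-3093 - 1900\right) + 530 = -4993 + 530 = -4463$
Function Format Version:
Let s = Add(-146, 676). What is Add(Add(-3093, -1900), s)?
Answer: -4463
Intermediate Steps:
s = 530
Add(Add(-3093, -1900), s) = Add(Add(-3093, -1900), 530) = Add(-4993, 530) = -4463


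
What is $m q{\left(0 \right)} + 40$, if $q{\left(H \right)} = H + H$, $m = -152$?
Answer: $40$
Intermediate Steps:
$q{\left(H \right)} = 2 H$
$m q{\left(0 \right)} + 40 = - 152 \cdot 2 \cdot 0 + 40 = \left(-152\right) 0 + 40 = 0 + 40 = 40$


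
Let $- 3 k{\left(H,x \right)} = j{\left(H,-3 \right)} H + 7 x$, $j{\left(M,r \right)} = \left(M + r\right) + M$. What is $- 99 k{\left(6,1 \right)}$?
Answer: $2013$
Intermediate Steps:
$j{\left(M,r \right)} = r + 2 M$
$k{\left(H,x \right)} = - \frac{7 x}{3} - \frac{H \left(-3 + 2 H\right)}{3}$ ($k{\left(H,x \right)} = - \frac{\left(-3 + 2 H\right) H + 7 x}{3} = - \frac{H \left(-3 + 2 H\right) + 7 x}{3} = - \frac{7 x + H \left(-3 + 2 H\right)}{3} = - \frac{7 x}{3} - \frac{H \left(-3 + 2 H\right)}{3}$)
$- 99 k{\left(6,1 \right)} = - 99 \left(\left(- \frac{7}{3}\right) 1 - 2 \left(-3 + 2 \cdot 6\right)\right) = - 99 \left(- \frac{7}{3} - 2 \left(-3 + 12\right)\right) = - 99 \left(- \frac{7}{3} - 2 \cdot 9\right) = - 99 \left(- \frac{7}{3} - 18\right) = \left(-99\right) \left(- \frac{61}{3}\right) = 2013$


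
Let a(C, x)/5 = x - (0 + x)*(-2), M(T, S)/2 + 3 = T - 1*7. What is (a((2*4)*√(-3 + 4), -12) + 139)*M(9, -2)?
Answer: 82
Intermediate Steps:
M(T, S) = -20 + 2*T (M(T, S) = -6 + 2*(T - 1*7) = -6 + 2*(T - 7) = -6 + 2*(-7 + T) = -6 + (-14 + 2*T) = -20 + 2*T)
a(C, x) = 15*x (a(C, x) = 5*(x - (0 + x)*(-2)) = 5*(x - x*(-2)) = 5*(x - (-2)*x) = 5*(x + 2*x) = 5*(3*x) = 15*x)
(a((2*4)*√(-3 + 4), -12) + 139)*M(9, -2) = (15*(-12) + 139)*(-20 + 2*9) = (-180 + 139)*(-20 + 18) = -41*(-2) = 82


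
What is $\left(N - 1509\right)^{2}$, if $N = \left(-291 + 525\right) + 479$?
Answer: $633616$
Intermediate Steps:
$N = 713$ ($N = 234 + 479 = 713$)
$\left(N - 1509\right)^{2} = \left(713 - 1509\right)^{2} = \left(-796\right)^{2} = 633616$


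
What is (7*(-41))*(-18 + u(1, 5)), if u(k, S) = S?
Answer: 3731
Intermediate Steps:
(7*(-41))*(-18 + u(1, 5)) = (7*(-41))*(-18 + 5) = -287*(-13) = 3731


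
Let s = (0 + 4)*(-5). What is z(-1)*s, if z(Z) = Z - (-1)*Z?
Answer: 40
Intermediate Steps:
z(Z) = 2*Z (z(Z) = Z + Z = 2*Z)
s = -20 (s = 4*(-5) = -20)
z(-1)*s = (2*(-1))*(-20) = -2*(-20) = 40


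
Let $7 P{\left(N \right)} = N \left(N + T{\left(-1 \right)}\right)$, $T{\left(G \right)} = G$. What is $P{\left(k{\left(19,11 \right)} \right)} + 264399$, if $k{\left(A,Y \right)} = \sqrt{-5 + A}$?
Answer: $264401 - \frac{\sqrt{14}}{7} \approx 2.644 \cdot 10^{5}$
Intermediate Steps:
$P{\left(N \right)} = \frac{N \left(-1 + N\right)}{7}$ ($P{\left(N \right)} = \frac{N \left(N - 1\right)}{7} = \frac{N \left(-1 + N\right)}{7}$)
$P{\left(k{\left(19,11 \right)} \right)} + 264399 = \frac{\sqrt{-5 + 19} \left(-1 + \sqrt{-5 + 19}\right)}{7} + 264399 = \frac{\sqrt{14} \left(-1 + \sqrt{14}\right)}{7} + 264399 = 264399 + \frac{\sqrt{14} \left(-1 + \sqrt{14}\right)}{7}$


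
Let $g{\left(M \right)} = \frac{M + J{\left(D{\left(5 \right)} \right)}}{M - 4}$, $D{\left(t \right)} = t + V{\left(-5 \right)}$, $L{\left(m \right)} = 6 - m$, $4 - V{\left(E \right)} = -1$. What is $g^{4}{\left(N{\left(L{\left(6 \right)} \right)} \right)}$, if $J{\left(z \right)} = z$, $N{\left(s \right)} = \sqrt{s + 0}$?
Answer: $\frac{625}{16} \approx 39.063$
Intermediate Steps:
$V{\left(E \right)} = 5$ ($V{\left(E \right)} = 4 - -1 = 4 + 1 = 5$)
$D{\left(t \right)} = 5 + t$ ($D{\left(t \right)} = t + 5 = 5 + t$)
$N{\left(s \right)} = \sqrt{s}$
$g{\left(M \right)} = \frac{10 + M}{-4 + M}$ ($g{\left(M \right)} = \frac{M + \left(5 + 5\right)}{M - 4} = \frac{M + 10}{-4 + M} = \frac{10 + M}{-4 + M}$)
$g^{4}{\left(N{\left(L{\left(6 \right)} \right)} \right)} = \left(\frac{10 + \sqrt{6 - 6}}{-4 + \sqrt{6 - 6}}\right)^{4} = \left(\frac{10 + \sqrt{0}}{-4 + \sqrt{0}}\right)^{4} = \left(\frac{10 + 0}{-4 + 0}\right)^{4} = \left(\frac{1}{-4} \cdot 10\right)^{4} = \left(\left(- \frac{1}{4}\right) 10\right)^{4} = \left(- \frac{5}{2}\right)^{4} = \frac{625}{16}$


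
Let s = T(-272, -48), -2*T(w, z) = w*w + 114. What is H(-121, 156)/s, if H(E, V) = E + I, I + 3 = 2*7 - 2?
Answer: 112/37049 ≈ 0.0030230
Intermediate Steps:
I = 9 (I = -3 + (2*7 - 2) = -3 + (14 - 2) = -3 + 12 = 9)
T(w, z) = -57 - w²/2 (T(w, z) = -(w*w + 114)/2 = -(w² + 114)/2 = -(114 + w²)/2 = -57 - w²/2)
s = -37049 (s = -57 - ½*(-272)² = -57 - ½*73984 = -57 - 36992 = -37049)
H(E, V) = 9 + E (H(E, V) = E + 9 = 9 + E)
H(-121, 156)/s = (9 - 121)/(-37049) = -112*(-1/37049) = 112/37049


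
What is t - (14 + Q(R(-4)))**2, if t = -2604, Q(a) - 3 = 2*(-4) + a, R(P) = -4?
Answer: -2629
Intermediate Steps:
Q(a) = -5 + a (Q(a) = 3 + (2*(-4) + a) = 3 + (-8 + a) = -5 + a)
t - (14 + Q(R(-4)))**2 = -2604 - (14 + (-5 - 4))**2 = -2604 - (14 - 9)**2 = -2604 - 1*5**2 = -2604 - 1*25 = -2604 - 25 = -2629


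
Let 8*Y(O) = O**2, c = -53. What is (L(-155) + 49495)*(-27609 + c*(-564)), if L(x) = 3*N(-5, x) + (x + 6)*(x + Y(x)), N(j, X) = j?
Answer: -6847002375/8 ≈ -8.5588e+8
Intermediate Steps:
Y(O) = O**2/8
L(x) = -15 + (6 + x)*(x + x**2/8) (L(x) = 3*(-5) + (x + 6)*(x + x**2/8) = -15 + (6 + x)*(x + x**2/8))
(L(-155) + 49495)*(-27609 + c*(-564)) = ((-15 + 6*(-155) + (1/8)*(-155)**3 + (7/4)*(-155)**2) + 49495)*(-27609 - 53*(-564)) = ((-15 - 930 + (1/8)*(-3723875) + (7/4)*24025) + 49495)*(-27609 + 29892) = ((-15 - 930 - 3723875/8 + 168175/4) + 49495)*2283 = (-3395085/8 + 49495)*2283 = -2999125/8*2283 = -6847002375/8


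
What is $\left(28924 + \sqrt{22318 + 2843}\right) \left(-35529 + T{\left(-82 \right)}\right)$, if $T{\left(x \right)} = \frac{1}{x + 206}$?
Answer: $- \frac{31856857445}{31} - \frac{4405595 \sqrt{25161}}{124} \approx -1.0333 \cdot 10^{9}$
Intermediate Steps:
$T{\left(x \right)} = \frac{1}{206 + x}$
$\left(28924 + \sqrt{22318 + 2843}\right) \left(-35529 + T{\left(-82 \right)}\right) = \left(28924 + \sqrt{22318 + 2843}\right) \left(-35529 + \frac{1}{206 - 82}\right) = \left(28924 + \sqrt{25161}\right) \left(-35529 + \frac{1}{124}\right) = \left(28924 + \sqrt{25161}\right) \left(- \frac{4405595}{124}\right) = - \frac{31856857445}{31} - \frac{4405595 \sqrt{25161}}{124}$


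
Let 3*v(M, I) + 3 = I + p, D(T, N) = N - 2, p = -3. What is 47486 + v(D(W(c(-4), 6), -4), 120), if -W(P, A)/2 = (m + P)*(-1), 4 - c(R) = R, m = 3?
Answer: 47524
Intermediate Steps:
c(R) = 4 - R
W(P, A) = 6 + 2*P (W(P, A) = -2*(3 + P)*(-1) = -2*(-3 - P) = 6 + 2*P)
D(T, N) = -2 + N
v(M, I) = -2 + I/3 (v(M, I) = -1 + (I - 3)/3 = -1 + (-3 + I)/3 = -1 + (-1 + I/3) = -2 + I/3)
47486 + v(D(W(c(-4), 6), -4), 120) = 47486 + (-2 + (1/3)*120) = 47486 + (-2 + 40) = 47486 + 38 = 47524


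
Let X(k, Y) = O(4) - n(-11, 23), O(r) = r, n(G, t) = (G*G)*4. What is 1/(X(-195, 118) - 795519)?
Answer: -1/795999 ≈ -1.2563e-6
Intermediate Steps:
n(G, t) = 4*G² (n(G, t) = G²*4 = 4*G²)
X(k, Y) = -480 (X(k, Y) = 4 - 4*(-11)² = 4 - 4*121 = 4 - 1*484 = 4 - 484 = -480)
1/(X(-195, 118) - 795519) = 1/(-480 - 795519) = 1/(-795999) = -1/795999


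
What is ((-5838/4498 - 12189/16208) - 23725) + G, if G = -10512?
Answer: -1248074726917/36451792 ≈ -34239.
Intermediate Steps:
((-5838/4498 - 12189/16208) - 23725) + G = ((-5838/4498 - 12189/16208) - 23725) - 10512 = ((-5838*1/4498 - 12189*1/16208) - 23725) - 10512 = ((-2919/2249 - 12189/16208) - 23725) - 10512 = (-74724213/36451792 - 23725) - 10512 = -864893489413/36451792 - 10512 = -1248074726917/36451792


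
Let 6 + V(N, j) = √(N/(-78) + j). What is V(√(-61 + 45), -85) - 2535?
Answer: -2541 + √(-129285 - 78*I)/39 ≈ -2541.0 - 9.2195*I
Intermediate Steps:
V(N, j) = -6 + √(j - N/78) (V(N, j) = -6 + √(N/(-78) + j) = -6 + √(N*(-1/78) + j) = -6 + √(-N/78 + j) = -6 + √(j - N/78))
V(√(-61 + 45), -85) - 2535 = (-6 + √(-78*√(-61 + 45) + 6084*(-85))/78) - 2535 = (-6 + √(-312*I - 517140)/78) - 2535 = (-6 + √(-517140 - 312*I)/78) - 2535 = -2541 + √(-517140 - 312*I)/78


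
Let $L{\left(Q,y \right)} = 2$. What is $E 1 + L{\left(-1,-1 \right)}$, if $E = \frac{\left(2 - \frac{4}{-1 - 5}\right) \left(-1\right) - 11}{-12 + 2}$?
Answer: $\frac{101}{30} \approx 3.3667$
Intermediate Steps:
$E = \frac{41}{30}$ ($E = \frac{\left(2 - \frac{4}{-6}\right) \left(-1\right) - 11}{-10} = \left(\left(2 - - \frac{2}{3}\right) \left(-1\right) - 11\right) \left(- \frac{1}{10}\right) = \left(\left(2 + \frac{2}{3}\right) \left(-1\right) - 11\right) \left(- \frac{1}{10}\right) = \left(\frac{8}{3} \left(-1\right) - 11\right) \left(- \frac{1}{10}\right) = \left(- \frac{8}{3} - 11\right) \left(- \frac{1}{10}\right) = \left(- \frac{41}{3}\right) \left(- \frac{1}{10}\right) = \frac{41}{30} \approx 1.3667$)
$E 1 + L{\left(-1,-1 \right)} = \frac{41}{30} \cdot 1 + 2 = \frac{41}{30} + 2 = \frac{101}{30}$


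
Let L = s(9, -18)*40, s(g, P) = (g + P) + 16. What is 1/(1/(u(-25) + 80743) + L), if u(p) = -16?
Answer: 80727/22603561 ≈ 0.0035714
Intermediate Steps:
s(g, P) = 16 + P + g (s(g, P) = (P + g) + 16 = 16 + P + g)
L = 280 (L = (16 - 18 + 9)*40 = 7*40 = 280)
1/(1/(u(-25) + 80743) + L) = 1/(1/(-16 + 80743) + 280) = 1/(1/80727 + 280) = 1/(22603561/80727) = 80727/22603561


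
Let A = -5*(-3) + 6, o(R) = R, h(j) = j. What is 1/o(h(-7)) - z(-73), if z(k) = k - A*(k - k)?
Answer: 510/7 ≈ 72.857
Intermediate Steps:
A = 21 (A = 15 + 6 = 21)
z(k) = k (z(k) = k - 21*(k - k) = k - 21*0 = k - 1*0 = k + 0 = k)
1/o(h(-7)) - z(-73) = 1/(-7) - 1*(-73) = -⅐ + 73 = 510/7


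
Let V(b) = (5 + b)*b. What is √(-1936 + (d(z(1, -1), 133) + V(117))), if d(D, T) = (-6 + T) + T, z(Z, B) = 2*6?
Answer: √12598 ≈ 112.24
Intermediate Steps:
V(b) = b*(5 + b)
z(Z, B) = 12
d(D, T) = -6 + 2*T
√(-1936 + (d(z(1, -1), 133) + V(117))) = √(-1936 + ((-6 + 2*133) + 117*(5 + 117))) = √(-1936 + ((-6 + 266) + 117*122)) = √(-1936 + (260 + 14274)) = √(-1936 + 14534) = √12598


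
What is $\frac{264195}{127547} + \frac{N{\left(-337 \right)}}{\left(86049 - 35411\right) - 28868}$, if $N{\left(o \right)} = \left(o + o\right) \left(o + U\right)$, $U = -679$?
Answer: $\frac{349976203}{10438715} \approx 33.527$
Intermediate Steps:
$N{\left(o \right)} = 2 o \left(-679 + o\right)$ ($N{\left(o \right)} = \left(o + o\right) \left(o - 679\right) = 2 o \left(-679 + o\right)$)
$\frac{264195}{127547} + \frac{N{\left(-337 \right)}}{\left(86049 - 35411\right) - 28868} = \frac{264195}{127547} + \frac{2 \left(-337\right) \left(-679 - 337\right)}{\left(86049 - 35411\right) - 28868} = 264195 \cdot \frac{1}{127547} + \frac{2 \left(-337\right) \left(-1016\right)}{50638 - 28868} = \frac{13905}{6713} + \frac{684784}{21770} = \frac{13905}{6713} + 684784 \cdot \frac{1}{21770} = \frac{13905}{6713} + \frac{342392}{10885} = \frac{349976203}{10438715}$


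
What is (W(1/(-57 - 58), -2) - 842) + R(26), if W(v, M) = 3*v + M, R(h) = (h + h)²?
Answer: 213897/115 ≈ 1860.0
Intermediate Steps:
R(h) = 4*h² (R(h) = (2*h)² = 4*h²)
W(v, M) = M + 3*v
(W(1/(-57 - 58), -2) - 842) + R(26) = ((-2 + 3/(-57 - 58)) - 842) + 4*26² = ((-2 + 3/(-115)) - 842) + 4*676 = ((-2 + 3*(-1/115)) - 842) + 2704 = ((-2 - 3/115) - 842) + 2704 = (-233/115 - 842) + 2704 = -97063/115 + 2704 = 213897/115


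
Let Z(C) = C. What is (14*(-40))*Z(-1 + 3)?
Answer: -1120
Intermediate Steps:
(14*(-40))*Z(-1 + 3) = (14*(-40))*(-1 + 3) = -560*2 = -1120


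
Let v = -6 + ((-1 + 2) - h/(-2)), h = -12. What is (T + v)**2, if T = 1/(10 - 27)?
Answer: 35344/289 ≈ 122.30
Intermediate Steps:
T = -1/17 (T = 1/(-17) = -1/17 ≈ -0.058824)
v = -11 (v = -6 + ((-1 + 2) - (-12)/(-2)) = -6 + (1 - (-12)*(-1)/2) = -6 + (1 - 1*6) = -6 + (1 - 6) = -6 - 5 = -11)
(T + v)**2 = (-1/17 - 11)**2 = (-188/17)**2 = 35344/289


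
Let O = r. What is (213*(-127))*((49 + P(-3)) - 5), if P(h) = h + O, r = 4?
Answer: -1217295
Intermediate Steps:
O = 4
P(h) = 4 + h (P(h) = h + 4 = 4 + h)
(213*(-127))*((49 + P(-3)) - 5) = (213*(-127))*((49 + (4 - 3)) - 5) = -27051*((49 + 1) - 5) = -27051*(50 - 5) = -27051*45 = -1217295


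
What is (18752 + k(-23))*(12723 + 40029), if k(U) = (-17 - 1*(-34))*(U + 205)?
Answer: 1152420192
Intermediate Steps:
k(U) = 3485 + 17*U (k(U) = (-17 + 34)*(205 + U) = 17*(205 + U) = 3485 + 17*U)
(18752 + k(-23))*(12723 + 40029) = (18752 + (3485 + 17*(-23)))*(12723 + 40029) = (18752 + (3485 - 391))*52752 = (18752 + 3094)*52752 = 21846*52752 = 1152420192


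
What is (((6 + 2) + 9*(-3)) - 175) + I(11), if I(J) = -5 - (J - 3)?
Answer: -207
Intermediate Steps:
I(J) = -2 - J (I(J) = -5 - (-3 + J) = -5 + (3 - J) = -2 - J)
(((6 + 2) + 9*(-3)) - 175) + I(11) = (((6 + 2) + 9*(-3)) - 175) + (-2 - 1*11) = ((8 - 27) - 175) + (-2 - 11) = (-19 - 175) - 13 = -194 - 13 = -207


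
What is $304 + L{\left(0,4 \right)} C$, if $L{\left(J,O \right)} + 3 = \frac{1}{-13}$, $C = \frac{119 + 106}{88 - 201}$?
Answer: $\frac{455576}{1469} \approx 310.13$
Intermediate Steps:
$C = - \frac{225}{113}$ ($C = \frac{225}{-113} = 225 \left(- \frac{1}{113}\right) = - \frac{225}{113} \approx -1.9911$)
$L{\left(J,O \right)} = - \frac{40}{13}$ ($L{\left(J,O \right)} = -3 + \frac{1}{-13} = -3 - \frac{1}{13} = - \frac{40}{13}$)
$304 + L{\left(0,4 \right)} C = 304 - - \frac{9000}{1469} = 304 + \frac{9000}{1469} = \frac{455576}{1469}$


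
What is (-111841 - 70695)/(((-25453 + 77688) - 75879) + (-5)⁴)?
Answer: 182536/23019 ≈ 7.9298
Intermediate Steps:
(-111841 - 70695)/(((-25453 + 77688) - 75879) + (-5)⁴) = -182536/((52235 - 75879) + 625) = -182536/(-23644 + 625) = -182536/(-23019) = -182536*(-1/23019) = 182536/23019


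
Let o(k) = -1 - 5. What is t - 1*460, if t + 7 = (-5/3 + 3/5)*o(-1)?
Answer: -2303/5 ≈ -460.60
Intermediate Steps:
o(k) = -6
t = -⅗ (t = -7 + (-5/3 + 3/5)*(-6) = -7 + (-5*⅓ + 3*(⅕))*(-6) = -7 + (-5/3 + ⅗)*(-6) = -7 - 16/15*(-6) = -7 + 32/5 = -⅗ ≈ -0.60000)
t - 1*460 = -⅗ - 1*460 = -⅗ - 460 = -2303/5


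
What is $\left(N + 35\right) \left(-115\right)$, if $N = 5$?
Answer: $-4600$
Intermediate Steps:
$\left(N + 35\right) \left(-115\right) = \left(5 + 35\right) \left(-115\right) = 40 \left(-115\right) = -4600$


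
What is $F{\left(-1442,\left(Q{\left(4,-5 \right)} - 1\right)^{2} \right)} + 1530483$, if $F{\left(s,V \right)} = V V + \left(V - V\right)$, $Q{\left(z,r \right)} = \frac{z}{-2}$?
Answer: $1530564$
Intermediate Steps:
$Q{\left(z,r \right)} = - \frac{z}{2}$ ($Q{\left(z,r \right)} = z \left(- \frac{1}{2}\right) = - \frac{z}{2}$)
$F{\left(s,V \right)} = V^{2}$ ($F{\left(s,V \right)} = V^{2} + 0 = V^{2}$)
$F{\left(-1442,\left(Q{\left(4,-5 \right)} - 1\right)^{2} \right)} + 1530483 = \left(\left(\left(- \frac{1}{2}\right) 4 - 1\right)^{2}\right)^{2} + 1530483 = \left(\left(-2 - 1\right)^{2}\right)^{2} + 1530483 = \left(\left(-3\right)^{2}\right)^{2} + 1530483 = 9^{2} + 1530483 = 81 + 1530483 = 1530564$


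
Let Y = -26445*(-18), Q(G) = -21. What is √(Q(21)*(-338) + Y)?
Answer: 2*√120777 ≈ 695.06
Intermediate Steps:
Y = 476010 (Y = -5289*(-90) = 476010)
√(Q(21)*(-338) + Y) = √(-21*(-338) + 476010) = √(7098 + 476010) = √483108 = 2*√120777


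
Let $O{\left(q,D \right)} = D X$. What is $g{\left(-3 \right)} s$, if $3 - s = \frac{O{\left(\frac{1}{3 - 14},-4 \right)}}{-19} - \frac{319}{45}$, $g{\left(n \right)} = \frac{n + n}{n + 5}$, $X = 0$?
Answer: $- \frac{454}{15} \approx -30.267$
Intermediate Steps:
$g{\left(n \right)} = \frac{2 n}{5 + n}$
$O{\left(q,D \right)} = 0$ ($O{\left(q,D \right)} = D 0 = 0$)
$s = \frac{454}{45}$ ($s = 3 - \left(\frac{0}{-19} - \frac{319}{45}\right) = 3 - \left(0 \left(- \frac{1}{19}\right) - \frac{319}{45}\right) = 3 - \left(0 - \frac{319}{45}\right) = 3 - - \frac{319}{45} = 3 + \frac{319}{45} = \frac{454}{45} \approx 10.089$)
$g{\left(-3 \right)} s = 2 \left(-3\right) \frac{1}{5 - 3} \cdot \frac{454}{45} = 2 \left(-3\right) \frac{1}{2} \cdot \frac{454}{45} = \left(-3\right) \frac{454}{45} = - \frac{454}{15}$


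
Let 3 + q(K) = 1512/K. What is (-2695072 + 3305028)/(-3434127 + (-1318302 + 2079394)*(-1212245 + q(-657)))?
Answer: -44526788/67352533156295 ≈ -6.6110e-7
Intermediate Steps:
q(K) = -3 + 1512/K
(-2695072 + 3305028)/(-3434127 + (-1318302 + 2079394)*(-1212245 + q(-657))) = (-2695072 + 3305028)/(-3434127 + (-1318302 + 2079394)*(-1212245 + (-3 + 1512/(-657)))) = 609956/(-3434127 + 761092*(-1212245 + (-3 + 1512*(-1/657)))) = 609956/(-3434127 + 761092*(-1212245 + (-3 - 168/73))) = 609956/(-3434127 + 761092*(-1212245 - 387/73)) = 609956/(-3434127 + 761092*(-88494272/73)) = 609956/(-3434127 - 67352282465024/73) = 609956/(-67352533156295/73) = 609956*(-73/67352533156295) = -44526788/67352533156295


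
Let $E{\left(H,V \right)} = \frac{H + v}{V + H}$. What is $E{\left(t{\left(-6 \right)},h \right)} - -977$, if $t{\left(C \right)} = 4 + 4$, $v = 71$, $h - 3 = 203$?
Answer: $\frac{209157}{214} \approx 977.37$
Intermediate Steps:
$h = 206$ ($h = 3 + 203 = 206$)
$t{\left(C \right)} = 8$
$E{\left(H,V \right)} = \frac{71 + H}{H + V}$ ($E{\left(H,V \right)} = \frac{H + 71}{V + H} = \frac{71 + H}{H + V}$)
$E{\left(t{\left(-6 \right)},h \right)} - -977 = \frac{71 + 8}{8 + 206} - -977 = \frac{1}{214} \cdot 79 + 977 = \frac{79}{214} + 977 = \frac{209157}{214}$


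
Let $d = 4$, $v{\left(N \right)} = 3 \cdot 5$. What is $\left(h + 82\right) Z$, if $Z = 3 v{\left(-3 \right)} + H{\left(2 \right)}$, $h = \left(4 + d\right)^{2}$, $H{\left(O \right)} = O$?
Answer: $6862$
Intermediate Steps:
$v{\left(N \right)} = 15$
$h = 64$ ($h = \left(4 + 4\right)^{2} = 8^{2} = 64$)
$Z = 47$ ($Z = 3 \cdot 15 + 2 = 45 + 2 = 47$)
$\left(h + 82\right) Z = \left(64 + 82\right) 47 = 146 \cdot 47 = 6862$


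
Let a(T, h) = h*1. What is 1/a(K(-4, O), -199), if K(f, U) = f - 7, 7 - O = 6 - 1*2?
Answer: -1/199 ≈ -0.0050251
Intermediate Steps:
O = 3 (O = 7 - (6 - 1*2) = 7 - (6 - 2) = 7 - 1*4 = 7 - 4 = 3)
K(f, U) = -7 + f
a(T, h) = h
1/a(K(-4, O), -199) = 1/(-199) = -1/199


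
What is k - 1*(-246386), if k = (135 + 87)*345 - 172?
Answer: 322804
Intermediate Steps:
k = 76418 (k = 222*345 - 172 = 76590 - 172 = 76418)
k - 1*(-246386) = 76418 - 1*(-246386) = 76418 + 246386 = 322804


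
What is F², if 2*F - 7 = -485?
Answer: 57121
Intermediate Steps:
F = -239 (F = 7/2 + (½)*(-485) = 7/2 - 485/2 = -239)
F² = (-239)² = 57121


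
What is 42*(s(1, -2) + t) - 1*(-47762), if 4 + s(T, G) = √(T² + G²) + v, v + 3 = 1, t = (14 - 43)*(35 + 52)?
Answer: -58456 + 42*√5 ≈ -58362.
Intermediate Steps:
t = -2523 (t = -29*87 = -2523)
v = -2 (v = -3 + 1 = -2)
s(T, G) = -6 + √(G² + T²) (s(T, G) = -4 + (√(T² + G²) - 2) = -4 + (√(G² + T²) - 2) = -4 + (-2 + √(G² + T²)) = -6 + √(G² + T²))
42*(s(1, -2) + t) - 1*(-47762) = 42*((-6 + √((-2)² + 1²)) - 2523) - 1*(-47762) = 42*((-6 + √(4 + 1)) - 2523) + 47762 = 42*((-6 + √5) - 2523) + 47762 = 42*(-2529 + √5) + 47762 = (-106218 + 42*√5) + 47762 = -58456 + 42*√5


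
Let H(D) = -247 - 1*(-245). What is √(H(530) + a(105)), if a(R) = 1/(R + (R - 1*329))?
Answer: I*√28441/119 ≈ 1.4172*I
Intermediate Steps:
H(D) = -2 (H(D) = -247 + 245 = -2)
a(R) = 1/(-329 + 2*R) (a(R) = 1/(R + (R - 329)) = 1/(R + (-329 + R)) = 1/(-329 + 2*R))
√(H(530) + a(105)) = √(-2 + 1/(-329 + 2*105)) = √(-2 + 1/(-329 + 210)) = √(-2 + 1/(-119)) = √(-2 - 1/119) = √(-239/119) = I*√28441/119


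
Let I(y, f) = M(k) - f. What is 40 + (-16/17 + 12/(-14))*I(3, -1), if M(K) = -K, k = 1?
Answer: 40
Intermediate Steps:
I(y, f) = -1 - f (I(y, f) = -1*1 - f = -1 - f)
40 + (-16/17 + 12/(-14))*I(3, -1) = 40 + (-16/17 + 12/(-14))*(-1 - 1*(-1)) = 40 + (-16*1/17 + 12*(-1/14))*(-1 + 1) = 40 + (-16/17 - 6/7)*0 = 40 - 214/119*0 = 40 + 0 = 40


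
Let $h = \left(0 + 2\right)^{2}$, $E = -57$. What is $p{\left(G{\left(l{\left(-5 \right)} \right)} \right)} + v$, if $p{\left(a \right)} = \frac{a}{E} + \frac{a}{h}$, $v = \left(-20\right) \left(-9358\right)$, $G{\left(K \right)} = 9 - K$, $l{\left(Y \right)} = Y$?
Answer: $\frac{21336611}{114} \approx 1.8716 \cdot 10^{5}$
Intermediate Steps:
$h = 4$ ($h = 2^{2} = 4$)
$v = 187160$
$p{\left(a \right)} = \frac{53 a}{228}$ ($p{\left(a \right)} = \frac{a}{-57} + \frac{a}{4} = a \left(- \frac{1}{57}\right) + a \frac{1}{4} = - \frac{a}{57} + \frac{a}{4} = \frac{53 a}{228}$)
$p{\left(G{\left(l{\left(-5 \right)} \right)} \right)} + v = \frac{53 \left(9 - -5\right)}{228} + 187160 = \frac{53 \left(9 + 5\right)}{228} + 187160 = \frac{53}{228} \cdot 14 + 187160 = \frac{371}{114} + 187160 = \frac{21336611}{114}$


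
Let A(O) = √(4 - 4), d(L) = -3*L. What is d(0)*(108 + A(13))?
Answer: 0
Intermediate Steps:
A(O) = 0 (A(O) = √0 = 0)
d(0)*(108 + A(13)) = (-3*0)*(108 + 0) = 0*108 = 0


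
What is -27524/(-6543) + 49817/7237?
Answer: 525143819/47351691 ≈ 11.090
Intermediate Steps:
-27524/(-6543) + 49817/7237 = -27524*(-1/6543) + 49817*(1/7237) = 27524/6543 + 49817/7237 = 525143819/47351691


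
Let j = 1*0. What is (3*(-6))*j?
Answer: 0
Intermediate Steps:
j = 0
(3*(-6))*j = (3*(-6))*0 = -18*0 = 0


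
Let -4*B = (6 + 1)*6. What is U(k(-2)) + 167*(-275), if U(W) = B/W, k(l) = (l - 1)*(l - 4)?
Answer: -551107/12 ≈ -45926.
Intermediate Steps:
B = -21/2 (B = -(6 + 1)*6/4 = -7*6/4 = -¼*42 = -21/2 ≈ -10.500)
k(l) = (-1 + l)*(-4 + l)
U(W) = -21/(2*W)
U(k(-2)) + 167*(-275) = -21/(2*(4 + (-2)² - 5*(-2))) + 167*(-275) = -21/(2*(4 + 4 + 10)) - 45925 = -21/2/18 - 45925 = -21/2*1/18 - 45925 = -7/12 - 45925 = -551107/12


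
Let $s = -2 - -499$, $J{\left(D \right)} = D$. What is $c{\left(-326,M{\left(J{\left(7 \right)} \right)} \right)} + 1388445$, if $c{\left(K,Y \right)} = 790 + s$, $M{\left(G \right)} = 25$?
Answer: $1389732$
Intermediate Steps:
$s = 497$ ($s = -2 + 499 = 497$)
$c{\left(K,Y \right)} = 1287$ ($c{\left(K,Y \right)} = 790 + 497 = 1287$)
$c{\left(-326,M{\left(J{\left(7 \right)} \right)} \right)} + 1388445 = 1287 + 1388445 = 1389732$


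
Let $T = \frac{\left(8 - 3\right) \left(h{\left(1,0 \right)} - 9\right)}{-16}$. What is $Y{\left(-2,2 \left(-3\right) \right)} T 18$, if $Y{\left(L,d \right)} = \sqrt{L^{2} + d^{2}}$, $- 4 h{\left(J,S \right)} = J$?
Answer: $\frac{1665 \sqrt{10}}{16} \approx 329.07$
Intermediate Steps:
$h{\left(J,S \right)} = - \frac{J}{4}$
$T = \frac{185}{64}$ ($T = \frac{\left(8 - 3\right) \left(\left(- \frac{1}{4}\right) 1 - 9\right)}{-16} = 5 \left(- \frac{1}{4} - 9\right) \left(- \frac{1}{16}\right) = 5 \left(- \frac{37}{4}\right) \left(- \frac{1}{16}\right) = \left(- \frac{185}{4}\right) \left(- \frac{1}{16}\right) = \frac{185}{64} \approx 2.8906$)
$Y{\left(-2,2 \left(-3\right) \right)} T 18 = \sqrt{\left(-2\right)^{2} + \left(2 \left(-3\right)\right)^{2}} \cdot \frac{185}{64} \cdot 18 = \sqrt{4 + \left(-6\right)^{2}} \cdot \frac{185}{64} \cdot 18 = \sqrt{4 + 36} \cdot \frac{185}{64} \cdot 18 = \sqrt{40} \cdot \frac{185}{64} \cdot 18 = 2 \sqrt{10} \cdot \frac{185}{64} \cdot 18 = \frac{185 \sqrt{10}}{32} \cdot 18 = \frac{1665 \sqrt{10}}{16}$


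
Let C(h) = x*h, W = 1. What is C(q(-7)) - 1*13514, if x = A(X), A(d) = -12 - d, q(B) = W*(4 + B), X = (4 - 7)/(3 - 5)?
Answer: -26947/2 ≈ -13474.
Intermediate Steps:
X = 3/2 (X = -3/(-2) = -3*(-1/2) = 3/2 ≈ 1.5000)
q(B) = 4 + B (q(B) = 1*(4 + B) = 4 + B)
x = -27/2 (x = -12 - 1*3/2 = -12 - 3/2 = -27/2 ≈ -13.500)
C(h) = -27*h/2
C(q(-7)) - 1*13514 = -27*(4 - 7)/2 - 1*13514 = -27/2*(-3) - 13514 = 81/2 - 13514 = -26947/2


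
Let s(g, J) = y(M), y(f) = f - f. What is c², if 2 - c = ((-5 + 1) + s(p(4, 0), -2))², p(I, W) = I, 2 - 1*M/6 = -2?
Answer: 196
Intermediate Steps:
M = 24 (M = 12 - 6*(-2) = 12 + 12 = 24)
y(f) = 0
s(g, J) = 0
c = -14 (c = 2 - ((-5 + 1) + 0)² = 2 - (-4 + 0)² = 2 - 1*(-4)² = 2 - 1*16 = 2 - 16 = -14)
c² = (-14)² = 196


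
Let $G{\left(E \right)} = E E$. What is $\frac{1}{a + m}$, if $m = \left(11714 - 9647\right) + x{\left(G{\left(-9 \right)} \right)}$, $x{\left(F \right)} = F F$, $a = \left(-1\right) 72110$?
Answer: $- \frac{1}{63482} \approx -1.5753 \cdot 10^{-5}$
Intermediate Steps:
$a = -72110$
$G{\left(E \right)} = E^{2}$
$x{\left(F \right)} = F^{2}$
$m = 8628$ ($m = \left(11714 - 9647\right) + \left(\left(-9\right)^{2}\right)^{2} = 2067 + 81^{2} = 2067 + 6561 = 8628$)
$\frac{1}{a + m} = \frac{1}{-72110 + 8628} = \frac{1}{-63482} = - \frac{1}{63482}$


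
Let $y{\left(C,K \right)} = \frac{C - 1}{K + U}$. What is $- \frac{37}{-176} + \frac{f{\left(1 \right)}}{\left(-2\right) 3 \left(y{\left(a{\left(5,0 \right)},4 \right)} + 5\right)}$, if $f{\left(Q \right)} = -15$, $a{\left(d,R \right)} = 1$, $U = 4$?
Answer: $\frac{125}{176} \approx 0.71023$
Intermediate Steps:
$y{\left(C,K \right)} = \frac{-1 + C}{4 + K}$ ($y{\left(C,K \right)} = \frac{C - 1}{K + 4} = \frac{-1 + C}{4 + K}$)
$- \frac{37}{-176} + \frac{f{\left(1 \right)}}{\left(-2\right) 3 \left(y{\left(a{\left(5,0 \right)},4 \right)} + 5\right)} = - \frac{37}{-176} - \frac{15}{\left(-2\right) 3 \left(\frac{-1 + 1}{4 + 4} + 5\right)} = \left(-37\right) \left(- \frac{1}{176}\right) - \frac{15}{\left(-6\right) \left(\frac{1}{8} \cdot 0 + 5\right)} = \frac{37}{176} - \frac{15}{\left(-6\right) \left(\frac{1}{8} \cdot 0 + 5\right)} = \frac{37}{176} - \frac{15}{\left(-6\right) \left(0 + 5\right)} = \frac{37}{176} - \frac{15}{\left(-6\right) 5} = \frac{37}{176} - \frac{15}{-30} = \frac{37}{176} - - \frac{1}{2} = \frac{37}{176} + \frac{1}{2} = \frac{125}{176}$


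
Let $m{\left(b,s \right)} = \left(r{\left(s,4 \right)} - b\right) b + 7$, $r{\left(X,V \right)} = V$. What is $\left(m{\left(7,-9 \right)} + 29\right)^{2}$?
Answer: $225$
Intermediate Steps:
$m{\left(b,s \right)} = 7 + b \left(4 - b\right)$ ($m{\left(b,s \right)} = \left(4 - b\right) b + 7 = b \left(4 - b\right) + 7 = 7 + b \left(4 - b\right)$)
$\left(m{\left(7,-9 \right)} + 29\right)^{2} = \left(\left(7 - 7^{2} + 4 \cdot 7\right) + 29\right)^{2} = \left(\left(7 - 49 + 28\right) + 29\right)^{2} = \left(-14 + 29\right)^{2} = 15^{2} = 225$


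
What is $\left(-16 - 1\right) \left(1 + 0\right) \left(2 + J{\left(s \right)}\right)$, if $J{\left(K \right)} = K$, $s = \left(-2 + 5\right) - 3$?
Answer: $-34$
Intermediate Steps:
$s = 0$ ($s = 3 - 3 = 0$)
$\left(-16 - 1\right) \left(1 + 0\right) \left(2 + J{\left(s \right)}\right) = \left(-16 - 1\right) \left(1 + 0\right) \left(2 + 0\right) = \left(-17\right) 1 \cdot 2 = \left(-17\right) 2 = -34$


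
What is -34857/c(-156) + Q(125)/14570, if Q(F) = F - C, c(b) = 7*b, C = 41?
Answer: 84659703/2651740 ≈ 31.926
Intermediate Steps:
Q(F) = -41 + F (Q(F) = F - 1*41 = F - 41 = -41 + F)
-34857/c(-156) + Q(125)/14570 = -34857/(7*(-156)) + (-41 + 125)/14570 = -34857/(-1092) + 84*(1/14570) = -34857*(-1/1092) + 42/7285 = 11619/364 + 42/7285 = 84659703/2651740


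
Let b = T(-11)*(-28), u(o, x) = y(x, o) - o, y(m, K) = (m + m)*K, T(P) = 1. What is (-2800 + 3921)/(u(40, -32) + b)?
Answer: -1121/2628 ≈ -0.42656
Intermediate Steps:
y(m, K) = 2*K*m (y(m, K) = (2*m)*K = 2*K*m)
u(o, x) = -o + 2*o*x (u(o, x) = 2*o*x - o = -o + 2*o*x)
b = -28 (b = 1*(-28) = -28)
(-2800 + 3921)/(u(40, -32) + b) = (-2800 + 3921)/(40*(-1 + 2*(-32)) - 28) = 1121/(40*(-1 - 64) - 28) = 1121/(40*(-65) - 28) = 1121/(-2600 - 28) = 1121/(-2628) = 1121*(-1/2628) = -1121/2628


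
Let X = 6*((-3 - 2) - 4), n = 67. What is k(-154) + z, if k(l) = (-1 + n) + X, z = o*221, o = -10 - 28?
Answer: -8386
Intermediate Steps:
o = -38
X = -54 (X = 6*(-5 - 4) = 6*(-9) = -54)
z = -8398 (z = -38*221 = -8398)
k(l) = 12 (k(l) = (-1 + 67) - 54 = 66 - 54 = 12)
k(-154) + z = 12 - 8398 = -8386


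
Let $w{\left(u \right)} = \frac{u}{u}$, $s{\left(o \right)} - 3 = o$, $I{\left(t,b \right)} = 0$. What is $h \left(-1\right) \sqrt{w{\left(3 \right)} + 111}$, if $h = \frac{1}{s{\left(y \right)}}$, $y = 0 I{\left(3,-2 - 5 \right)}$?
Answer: $- \frac{4 \sqrt{7}}{3} \approx -3.5277$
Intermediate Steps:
$y = 0$ ($y = 0 \cdot 0 = 0$)
$s{\left(o \right)} = 3 + o$
$h = \frac{1}{3}$ ($h = \frac{1}{3 + 0} = \frac{1}{3} \approx 0.33333$)
$w{\left(u \right)} = 1$
$h \left(-1\right) \sqrt{w{\left(3 \right)} + 111} = \frac{1}{3} \left(-1\right) \sqrt{1 + 111} = - \frac{\sqrt{112}}{3} = - \frac{4 \sqrt{7}}{3}$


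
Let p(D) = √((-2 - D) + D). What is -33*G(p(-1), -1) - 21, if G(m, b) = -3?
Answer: 78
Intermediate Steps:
p(D) = I*√2 (p(D) = √(-2) = I*√2)
-33*G(p(-1), -1) - 21 = -33*(-3) - 21 = 99 - 21 = 78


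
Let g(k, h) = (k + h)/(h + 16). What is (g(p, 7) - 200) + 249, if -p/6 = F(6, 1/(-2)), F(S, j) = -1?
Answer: 1140/23 ≈ 49.565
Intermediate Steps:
p = 6 (p = -6*(-1) = 6)
g(k, h) = (h + k)/(16 + h)
(g(p, 7) - 200) + 249 = ((7 + 6)/(16 + 7) - 200) + 249 = (13/23 - 200) + 249 = -4587/23 + 249 = 1140/23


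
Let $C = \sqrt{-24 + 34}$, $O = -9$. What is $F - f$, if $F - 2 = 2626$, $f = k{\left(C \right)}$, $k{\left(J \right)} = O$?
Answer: $2637$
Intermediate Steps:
$C = \sqrt{10} \approx 3.1623$
$k{\left(J \right)} = -9$
$f = -9$
$F = 2628$ ($F = 2 + 2626 = 2628$)
$F - f = 2628 - -9 = 2628 + 9 = 2637$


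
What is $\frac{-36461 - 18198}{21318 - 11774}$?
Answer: $- \frac{54659}{9544} \approx -5.7271$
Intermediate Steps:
$\frac{-36461 - 18198}{21318 - 11774} = \frac{-36461 - 18198}{9544} = \left(-54659\right) \frac{1}{9544} = - \frac{54659}{9544}$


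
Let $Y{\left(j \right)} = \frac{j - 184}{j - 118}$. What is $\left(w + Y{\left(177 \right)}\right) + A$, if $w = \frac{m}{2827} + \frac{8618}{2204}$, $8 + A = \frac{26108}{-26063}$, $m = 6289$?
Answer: $- \frac{14302555229289}{4790532806818} \approx -2.9856$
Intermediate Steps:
$A = - \frac{234612}{26063}$ ($A = -8 + \frac{26108}{-26063} = -8 + 26108 \left(- \frac{1}{26063}\right) = -8 - \frac{26108}{26063} = - \frac{234612}{26063} \approx -9.0017$)
$w = \frac{19112021}{3115354}$ ($w = \frac{6289}{2827} + \frac{8618}{2204} = 6289 \cdot \frac{1}{2827} + 8618 \cdot \frac{1}{2204} = \frac{6289}{2827} + \frac{4309}{1102} = \frac{19112021}{3115354} \approx 6.1348$)
$Y{\left(j \right)} = \frac{-184 + j}{-118 + j}$
$\left(w + Y{\left(177 \right)}\right) + A = \left(\frac{19112021}{3115354} + \frac{-184 + 177}{-118 + 177}\right) - \frac{234612}{26063} = \left(\frac{19112021}{3115354} + \frac{1}{59} \left(-7\right)\right) - \frac{234612}{26063} = \left(\frac{19112021}{3115354} - \frac{7}{59}\right) - \frac{234612}{26063} = \frac{1105801761}{183805886} - \frac{234612}{26063} = - \frac{14302555229289}{4790532806818}$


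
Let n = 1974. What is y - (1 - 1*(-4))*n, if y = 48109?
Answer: 38239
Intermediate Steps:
y - (1 - 1*(-4))*n = 48109 - (1 - 1*(-4))*1974 = 48109 - (1 + 4)*1974 = 48109 - 5*1974 = 48109 - 1*9870 = 48109 - 9870 = 38239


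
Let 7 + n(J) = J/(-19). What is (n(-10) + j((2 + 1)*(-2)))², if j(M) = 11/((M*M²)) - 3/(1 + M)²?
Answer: 464765337169/10526760000 ≈ 44.151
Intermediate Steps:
n(J) = -7 - J/19 (n(J) = -7 + J/(-19) = -7 + J*(-1/19) = -7 - J/19)
j(M) = -3/(1 + M)² + 11/M³ (j(M) = 11/(M³) - 3/(1 + M)² = 11/M³ - 3/(1 + M)² = -3/(1 + M)² + 11/M³)
(n(-10) + j((2 + 1)*(-2)))² = ((-7 - 1/19*(-10)) + (-3/(1 + (2 + 1)*(-2))² + 11/((2 + 1)*(-2))³))² = ((-7 + 10/19) + (-3/(1 + 3*(-2))² + 11/(3*(-2))³))² = (-123/19 + (-3/(1 - 6)² + 11/(-6)³))² = (-123/19 + (-3/(-5)² + 11*(-1/216)))² = (-123/19 + (-3*1/25 - 11/216))² = (-123/19 + (-3/25 - 11/216))² = (-123/19 - 923/5400)² = (-681737/102600)² = 464765337169/10526760000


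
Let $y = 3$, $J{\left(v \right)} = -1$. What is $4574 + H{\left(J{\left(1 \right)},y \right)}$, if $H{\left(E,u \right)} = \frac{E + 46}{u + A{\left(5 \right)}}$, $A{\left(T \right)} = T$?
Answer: $\frac{36637}{8} \approx 4579.6$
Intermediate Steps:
$H{\left(E,u \right)} = \frac{46 + E}{5 + u}$ ($H{\left(E,u \right)} = \frac{E + 46}{u + 5} = \frac{46 + E}{5 + u}$)
$4574 + H{\left(J{\left(1 \right)},y \right)} = 4574 + \frac{46 - 1}{5 + 3} = 4574 + \frac{1}{8} \cdot 45 = 4574 + \frac{45}{8} = \frac{36637}{8}$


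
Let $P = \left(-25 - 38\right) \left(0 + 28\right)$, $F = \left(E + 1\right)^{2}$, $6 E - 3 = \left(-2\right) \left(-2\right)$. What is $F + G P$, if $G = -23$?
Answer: $\frac{1460761}{36} \approx 40577.0$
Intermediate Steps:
$E = \frac{7}{6}$ ($E = \frac{1}{2} + \frac{\left(-2\right) \left(-2\right)}{6} = \frac{1}{2} + \frac{1}{6} \cdot 4 = \frac{1}{2} + \frac{2}{3} = \frac{7}{6} \approx 1.1667$)
$F = \frac{169}{36}$ ($F = \left(\frac{7}{6} + 1\right)^{2} = \left(\frac{13}{6}\right)^{2} = \frac{169}{36} \approx 4.6944$)
$P = -1764$ ($P = \left(-63\right) 28 = -1764$)
$F + G P = \frac{169}{36} - -40572 = \frac{169}{36} + 40572 = \frac{1460761}{36}$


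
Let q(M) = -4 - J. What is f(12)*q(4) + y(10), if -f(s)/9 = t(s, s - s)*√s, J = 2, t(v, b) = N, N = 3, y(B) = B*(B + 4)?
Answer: 140 + 324*√3 ≈ 701.18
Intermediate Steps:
y(B) = B*(4 + B)
t(v, b) = 3
q(M) = -6 (q(M) = -4 - 1*2 = -4 - 2 = -6)
f(s) = -27*√s
f(12)*q(4) + y(10) = -54*√3*(-6) + 10*(4 + 10) = -54*√3*(-6) + 10*14 = -54*√3*(-6) + 140 = 324*√3 + 140 = 140 + 324*√3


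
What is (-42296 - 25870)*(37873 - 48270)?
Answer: 708721902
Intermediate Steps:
(-42296 - 25870)*(37873 - 48270) = -68166*(-10397) = 708721902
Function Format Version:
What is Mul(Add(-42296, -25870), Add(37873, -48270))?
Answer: 708721902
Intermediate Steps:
Mul(Add(-42296, -25870), Add(37873, -48270)) = Mul(-68166, -10397) = 708721902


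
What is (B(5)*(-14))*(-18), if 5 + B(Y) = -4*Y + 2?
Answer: -5796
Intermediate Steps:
B(Y) = -3 - 4*Y (B(Y) = -5 + (-4*Y + 2) = -5 + (2 - 4*Y) = -3 - 4*Y)
(B(5)*(-14))*(-18) = ((-3 - 4*5)*(-14))*(-18) = ((-3 - 20)*(-14))*(-18) = -23*(-14)*(-18) = 322*(-18) = -5796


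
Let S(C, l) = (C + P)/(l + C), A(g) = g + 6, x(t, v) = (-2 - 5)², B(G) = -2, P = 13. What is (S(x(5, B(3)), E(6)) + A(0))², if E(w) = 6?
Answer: 153664/3025 ≈ 50.798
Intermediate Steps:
x(t, v) = 49 (x(t, v) = (-7)² = 49)
A(g) = 6 + g
S(C, l) = (13 + C)/(C + l) (S(C, l) = (C + 13)/(l + C) = (13 + C)/(C + l))
(S(x(5, B(3)), E(6)) + A(0))² = ((13 + 49)/(49 + 6) + (6 + 0))² = (62/55 + 6)² = (392/55)² = 153664/3025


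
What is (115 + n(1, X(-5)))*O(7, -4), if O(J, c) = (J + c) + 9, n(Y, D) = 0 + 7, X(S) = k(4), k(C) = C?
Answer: 1464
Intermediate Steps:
X(S) = 4
n(Y, D) = 7
O(J, c) = 9 + J + c
(115 + n(1, X(-5)))*O(7, -4) = (115 + 7)*(9 + 7 - 4) = 122*12 = 1464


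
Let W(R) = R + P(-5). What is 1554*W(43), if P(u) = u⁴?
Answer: 1038072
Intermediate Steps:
W(R) = 625 + R (W(R) = R + (-5)⁴ = R + 625 = 625 + R)
1554*W(43) = 1554*(625 + 43) = 1554*668 = 1038072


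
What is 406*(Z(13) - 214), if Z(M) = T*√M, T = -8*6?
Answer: -86884 - 19488*√13 ≈ -1.5715e+5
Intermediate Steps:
T = -48
Z(M) = -48*√M
406*(Z(13) - 214) = 406*(-48*√13 - 214) = 406*(-214 - 48*√13) = -86884 - 19488*√13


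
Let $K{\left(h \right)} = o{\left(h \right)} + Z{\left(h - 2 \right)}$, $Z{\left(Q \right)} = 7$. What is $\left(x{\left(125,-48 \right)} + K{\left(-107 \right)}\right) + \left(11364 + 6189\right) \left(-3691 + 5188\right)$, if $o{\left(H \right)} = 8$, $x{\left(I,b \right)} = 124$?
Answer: $26276980$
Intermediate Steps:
$K{\left(h \right)} = 15$ ($K{\left(h \right)} = 8 + 7 = 15$)
$\left(x{\left(125,-48 \right)} + K{\left(-107 \right)}\right) + \left(11364 + 6189\right) \left(-3691 + 5188\right) = \left(124 + 15\right) + \left(11364 + 6189\right) \left(-3691 + 5188\right) = 139 + 17553 \cdot 1497 = 139 + 26276841 = 26276980$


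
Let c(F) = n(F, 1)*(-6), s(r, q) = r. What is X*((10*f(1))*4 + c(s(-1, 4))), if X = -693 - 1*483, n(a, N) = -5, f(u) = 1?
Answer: -82320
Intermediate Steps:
c(F) = 30 (c(F) = -5*(-6) = 30)
X = -1176 (X = -693 - 483 = -1176)
X*((10*f(1))*4 + c(s(-1, 4))) = -1176*((10*1)*4 + 30) = -1176*(10*4 + 30) = -1176*(40 + 30) = -1176*70 = -82320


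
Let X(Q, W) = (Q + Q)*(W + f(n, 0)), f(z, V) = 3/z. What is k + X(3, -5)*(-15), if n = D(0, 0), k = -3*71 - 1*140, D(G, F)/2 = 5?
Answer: 70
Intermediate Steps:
D(G, F) = 10 (D(G, F) = 2*5 = 10)
k = -353 (k = -213 - 140 = -353)
n = 10
X(Q, W) = 2*Q*(3/10 + W) (X(Q, W) = (Q + Q)*(W + 3/10) = (2*Q)*(W + 3*(⅒)) = (2*Q)*(W + 3/10) = (2*Q)*(3/10 + W) = 2*Q*(3/10 + W))
k + X(3, -5)*(-15) = -353 + ((⅕)*3*(3 + 10*(-5)))*(-15) = -353 + ((⅕)*3*(3 - 50))*(-15) = -353 + ((⅕)*3*(-47))*(-15) = -353 - 141/5*(-15) = -353 + 423 = 70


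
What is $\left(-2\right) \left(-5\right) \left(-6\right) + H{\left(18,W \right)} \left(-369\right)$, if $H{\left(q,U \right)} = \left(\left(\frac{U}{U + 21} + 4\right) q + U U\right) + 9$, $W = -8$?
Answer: $- \frac{643209}{13} \approx -49478.0$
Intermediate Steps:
$H{\left(q,U \right)} = 9 + U^{2} + q \left(4 + \frac{U}{21 + U}\right)$ ($H{\left(q,U \right)} = \left(\left(\frac{U}{21 + U} + 4\right) q + U^{2}\right) + 9 = \left(\left(4 + \frac{U}{21 + U}\right) q + U^{2}\right) + 9 = \left(q \left(4 + \frac{U}{21 + U}\right) + U^{2}\right) + 9 = \left(U^{2} + q \left(4 + \frac{U}{21 + U}\right)\right) + 9 = 9 + U^{2} + q \left(4 + \frac{U}{21 + U}\right)$)
$\left(-2\right) \left(-5\right) \left(-6\right) + H{\left(18,W \right)} \left(-369\right) = \left(-2\right) \left(-5\right) \left(-6\right) + \frac{189 + \left(-8\right)^{3} + 9 \left(-8\right) + 21 \left(-8\right)^{2} + 84 \cdot 18 + 5 \left(-8\right) 18}{21 - 8} \left(-369\right) = 10 \left(-6\right) + \frac{189 - 512 - 72 + 21 \cdot 64 + 1512 - 720}{13} \left(-369\right) = -60 + \frac{189 - 512 - 72 + 1344 + 1512 - 720}{13} \left(-369\right) = -60 + \frac{1}{13} \cdot 1741 \left(-369\right) = -60 + \frac{1741}{13} \left(-369\right) = -60 - \frac{642429}{13} = - \frac{643209}{13}$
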